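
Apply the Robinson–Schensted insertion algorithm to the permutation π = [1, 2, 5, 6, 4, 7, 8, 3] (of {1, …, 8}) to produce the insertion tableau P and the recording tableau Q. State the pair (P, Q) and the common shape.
P = [1, 2, 3, 6, 7, 8] / [4] / [5];  Q = [1, 2, 3, 4, 6, 7] / [5] / [8];  common shape = (6, 1, 1)

Row-insert the values π_1, π_2, … into P one at a time, bumping the leftmost entry strictly greater than the inserted value down to the next row. The recording tableau Q records, in position (i, j), the step at which that cell was added to P.
  Insert 1 (step 1): P = [1];  Q = [1]
  Insert 2 (step 2): P = [1, 2];  Q = [1, 2]
  Insert 5 (step 3): P = [1, 2, 5];  Q = [1, 2, 3]
  Insert 6 (step 4): P = [1, 2, 5, 6];  Q = [1, 2, 3, 4]
  Insert 4 (step 5): P = [1, 2, 4, 6] / [5];  Q = [1, 2, 3, 4] / [5]
  Insert 7 (step 6): P = [1, 2, 4, 6, 7] / [5];  Q = [1, 2, 3, 4, 6] / [5]
  Insert 8 (step 7): P = [1, 2, 4, 6, 7, 8] / [5];  Q = [1, 2, 3, 4, 6, 7] / [5]
  Insert 3 (step 8): P = [1, 2, 3, 6, 7, 8] / [4] / [5];  Q = [1, 2, 3, 4, 6, 7] / [5] / [8]
Final shape: (6, 1, 1).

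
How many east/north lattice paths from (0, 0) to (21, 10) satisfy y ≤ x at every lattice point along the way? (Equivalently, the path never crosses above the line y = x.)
Number of paths = 24192090

By the reflection principle (André's argument), the number of monotone paths to (21, 10) with n ≤ m that never go above y = x is C(31, 21) − C(31, 22) = 44352165 − 20160075 = 24192090.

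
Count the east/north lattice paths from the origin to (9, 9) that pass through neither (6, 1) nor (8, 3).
Number of paths = 46604

Inclusion–exclusion. Total paths: C(18, 9) = 48620. Through P₁: C(7, 6)·C(11, 3) = 1155. Through P₂: C(11, 8)·C(7, 1) = 1155. Since P₁ is strictly southwest of P₂, a monotone path through both must visit P₁ then P₂; paths through both = C(7, 6)·C(4, 2)·C(7, 1) = 294. Avoid both = 48620 − 1155 − 1155 + 294 = 46604.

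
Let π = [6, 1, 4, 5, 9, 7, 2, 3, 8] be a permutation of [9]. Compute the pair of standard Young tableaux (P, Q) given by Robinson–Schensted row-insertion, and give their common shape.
P = [1, 2, 3, 7, 8] / [4, 5] / [6, 9];  Q = [1, 3, 4, 5, 9] / [2, 6] / [7, 8];  common shape = (5, 2, 2)

Row-insert the values π_1, π_2, … into P one at a time, bumping the leftmost entry strictly greater than the inserted value down to the next row. The recording tableau Q records, in position (i, j), the step at which that cell was added to P.
  Insert 6 (step 1): P = [6];  Q = [1]
  Insert 1 (step 2): P = [1] / [6];  Q = [1] / [2]
  Insert 4 (step 3): P = [1, 4] / [6];  Q = [1, 3] / [2]
  Insert 5 (step 4): P = [1, 4, 5] / [6];  Q = [1, 3, 4] / [2]
  Insert 9 (step 5): P = [1, 4, 5, 9] / [6];  Q = [1, 3, 4, 5] / [2]
  Insert 7 (step 6): P = [1, 4, 5, 7] / [6, 9];  Q = [1, 3, 4, 5] / [2, 6]
  Insert 2 (step 7): P = [1, 2, 5, 7] / [4, 9] / [6];  Q = [1, 3, 4, 5] / [2, 6] / [7]
  Insert 3 (step 8): P = [1, 2, 3, 7] / [4, 5] / [6, 9];  Q = [1, 3, 4, 5] / [2, 6] / [7, 8]
  Insert 8 (step 9): P = [1, 2, 3, 7, 8] / [4, 5] / [6, 9];  Q = [1, 3, 4, 5, 9] / [2, 6] / [7, 8]
Final shape: (5, 2, 2).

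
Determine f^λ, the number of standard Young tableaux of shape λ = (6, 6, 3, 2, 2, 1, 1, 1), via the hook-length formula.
# SYT of shape (6, 6, 3, 2, 2, 1, 1, 1) = 2010820350

Hook-length formula: f^λ = n! / Π hook(c), product over all cells c of the Young diagram. For λ = (6, 6, 3, 2, 2, 1, 1, 1), n = 22 boxes. Hook lengths by row (left-to-right, top-to-bottom): [13, 9, 6, 4, 3, 2]; [12, 8, 5, 3, 2, 1]; [8, 4, 1]; [6, 2]; [5, 1]; [3]; [2]; [1]. Product of hooks = 558976204800. So f^λ = 22! / 558976204800 = 1124000727777607680000 / 558976204800 = 2010820350.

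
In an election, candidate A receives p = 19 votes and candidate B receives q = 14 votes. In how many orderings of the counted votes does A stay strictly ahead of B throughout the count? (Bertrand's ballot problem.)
Strict-lead orderings = 124062000

Total orderings of the 33 votes with 19 for A: C(33, 19) = 818809200. By the Bertrand ballot formula (Cycle Lemma / reflection principle), the number of orderings in which A is strictly ahead of B throughout is (p − q)/(p + q) · C(p + q, p) = (19 − 14)/(19 + 14) · 818809200 = 124062000.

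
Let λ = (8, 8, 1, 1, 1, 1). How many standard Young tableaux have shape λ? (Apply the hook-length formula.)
# SYT of shape (8, 8, 1, 1, 1, 1) = 3197700

Hook-length formula: f^λ = n! / Π hook(c), product over all cells c of the Young diagram. For λ = (8, 8, 1, 1, 1, 1), n = 20 boxes. Hook lengths by row (left-to-right, top-to-bottom): [13, 8, 7, 6, 5, 4, 3, 2]; [12, 7, 6, 5, 4, 3, 2, 1]; [4]; [3]; [2]; [1]. Product of hooks = 760828723200. So f^λ = 20! / 760828723200 = 2432902008176640000 / 760828723200 = 3197700.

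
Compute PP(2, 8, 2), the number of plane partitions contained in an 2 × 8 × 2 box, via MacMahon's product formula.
PP(2, 8, 2) = 825

Evaluate the triple product over i = 1..2, j = 1..8, k = 1..2. The factors are (2/1) · (3/2) · (3/2) · (4/3) · (4/3) · (5/4) · (5/4) · (6/5) · … (32 factors total). The numerators and denominators telescope so the product is an integer; carrying out the multiplication exactly gives PP(2, 8, 2) = 825.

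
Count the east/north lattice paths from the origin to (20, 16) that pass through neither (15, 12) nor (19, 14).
Number of paths = 3443351850

Inclusion–exclusion. Total paths: C(36, 20) = 7307872110. Through P₁: C(27, 15)·C(9, 5) = 2190366360. Through P₂: C(33, 19)·C(3, 1) = 2456427600. Since P₁ is strictly southwest of P₂, a monotone path through both must visit P₁ then P₂; paths through both = C(27, 15)·C(6, 4)·C(3, 1) = 782273700. Avoid both = 7307872110 − 2190366360 − 2456427600 + 782273700 = 3443351850.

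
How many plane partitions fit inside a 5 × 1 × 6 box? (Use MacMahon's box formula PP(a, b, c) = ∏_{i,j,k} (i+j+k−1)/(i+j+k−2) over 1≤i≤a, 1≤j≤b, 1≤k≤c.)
PP(5, 1, 6) = 462

Evaluate the triple product over i = 1..5, j = 1..1, k = 1..6. The factors are (2/1) · (3/2) · (4/3) · (5/4) · (6/5) · (7/6) · (3/2) · (4/3) · … (30 factors total). The numerators and denominators telescope so the product is an integer; carrying out the multiplication exactly gives PP(5, 1, 6) = 462.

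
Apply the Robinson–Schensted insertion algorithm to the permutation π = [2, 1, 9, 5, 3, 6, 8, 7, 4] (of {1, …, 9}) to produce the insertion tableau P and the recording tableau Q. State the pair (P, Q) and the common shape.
P = [1, 3, 4, 7] / [2, 5, 6] / [8] / [9];  Q = [1, 3, 6, 7] / [2, 4, 8] / [5] / [9];  common shape = (4, 3, 1, 1)

Row-insert the values π_1, π_2, … into P one at a time, bumping the leftmost entry strictly greater than the inserted value down to the next row. The recording tableau Q records, in position (i, j), the step at which that cell was added to P.
  Insert 2 (step 1): P = [2];  Q = [1]
  Insert 1 (step 2): P = [1] / [2];  Q = [1] / [2]
  Insert 9 (step 3): P = [1, 9] / [2];  Q = [1, 3] / [2]
  Insert 5 (step 4): P = [1, 5] / [2, 9];  Q = [1, 3] / [2, 4]
  Insert 3 (step 5): P = [1, 3] / [2, 5] / [9];  Q = [1, 3] / [2, 4] / [5]
  Insert 6 (step 6): P = [1, 3, 6] / [2, 5] / [9];  Q = [1, 3, 6] / [2, 4] / [5]
  Insert 8 (step 7): P = [1, 3, 6, 8] / [2, 5] / [9];  Q = [1, 3, 6, 7] / [2, 4] / [5]
  Insert 7 (step 8): P = [1, 3, 6, 7] / [2, 5, 8] / [9];  Q = [1, 3, 6, 7] / [2, 4, 8] / [5]
  Insert 4 (step 9): P = [1, 3, 4, 7] / [2, 5, 6] / [8] / [9];  Q = [1, 3, 6, 7] / [2, 4, 8] / [5] / [9]
Final shape: (4, 3, 1, 1).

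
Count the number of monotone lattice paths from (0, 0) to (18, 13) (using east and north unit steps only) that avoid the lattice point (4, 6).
Number of paths = 181834275

Total paths from (0, 0) to (18, 13): C(31, 18) = 206253075. Paths through (4, 6): (paths (0, 0) → (4, 6)) × (paths (4, 6) → (18, 13)) = C(10, 4) · C(21, 14) = 210 · 116280 = 24418800. Avoidance count = 206253075 − 24418800 = 181834275.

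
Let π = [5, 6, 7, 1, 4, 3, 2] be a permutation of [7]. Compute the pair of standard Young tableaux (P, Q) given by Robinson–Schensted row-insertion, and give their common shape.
P = [1, 2, 7] / [3, 6] / [4] / [5];  Q = [1, 2, 3] / [4, 5] / [6] / [7];  common shape = (3, 2, 1, 1)

Row-insert the values π_1, π_2, … into P one at a time, bumping the leftmost entry strictly greater than the inserted value down to the next row. The recording tableau Q records, in position (i, j), the step at which that cell was added to P.
  Insert 5 (step 1): P = [5];  Q = [1]
  Insert 6 (step 2): P = [5, 6];  Q = [1, 2]
  Insert 7 (step 3): P = [5, 6, 7];  Q = [1, 2, 3]
  Insert 1 (step 4): P = [1, 6, 7] / [5];  Q = [1, 2, 3] / [4]
  Insert 4 (step 5): P = [1, 4, 7] / [5, 6];  Q = [1, 2, 3] / [4, 5]
  Insert 3 (step 6): P = [1, 3, 7] / [4, 6] / [5];  Q = [1, 2, 3] / [4, 5] / [6]
  Insert 2 (step 7): P = [1, 2, 7] / [3, 6] / [4] / [5];  Q = [1, 2, 3] / [4, 5] / [6] / [7]
Final shape: (3, 2, 1, 1).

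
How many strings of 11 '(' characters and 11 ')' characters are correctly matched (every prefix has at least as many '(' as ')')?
C_11 = 58786

These balanced parentheses are counted by the Catalan number C_n = (1/(n + 1)) · C(2n, n). For n = 11: C_11 = (1/12) · C(22, 11) = 705432/12 = 58786.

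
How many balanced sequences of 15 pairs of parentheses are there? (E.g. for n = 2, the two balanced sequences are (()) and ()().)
C_15 = 9694845

These balanced parentheses are counted by the Catalan number C_n = (1/(n + 1)) · C(2n, n). For n = 15: C_15 = (1/16) · C(30, 15) = 155117520/16 = 9694845.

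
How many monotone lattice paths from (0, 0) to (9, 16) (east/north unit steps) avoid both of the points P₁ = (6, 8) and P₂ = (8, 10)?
Number of paths = 1367300

Inclusion–exclusion. Total paths: C(25, 9) = 2042975. Through P₁: C(14, 6)·C(11, 3) = 495495. Through P₂: C(18, 8)·C(7, 1) = 306306. Since P₁ is strictly southwest of P₂, a monotone path through both must visit P₁ then P₂; paths through both = C(14, 6)·C(4, 2)·C(7, 1) = 126126. Avoid both = 2042975 − 495495 − 306306 + 126126 = 1367300.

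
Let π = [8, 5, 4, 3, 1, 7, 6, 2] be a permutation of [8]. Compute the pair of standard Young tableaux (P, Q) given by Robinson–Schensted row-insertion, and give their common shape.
P = [1, 2] / [3, 6] / [4, 7] / [5] / [8];  Q = [1, 6] / [2, 7] / [3, 8] / [4] / [5];  common shape = (2, 2, 2, 1, 1)

Row-insert the values π_1, π_2, … into P one at a time, bumping the leftmost entry strictly greater than the inserted value down to the next row. The recording tableau Q records, in position (i, j), the step at which that cell was added to P.
  Insert 8 (step 1): P = [8];  Q = [1]
  Insert 5 (step 2): P = [5] / [8];  Q = [1] / [2]
  Insert 4 (step 3): P = [4] / [5] / [8];  Q = [1] / [2] / [3]
  Insert 3 (step 4): P = [3] / [4] / [5] / [8];  Q = [1] / [2] / [3] / [4]
  Insert 1 (step 5): P = [1] / [3] / [4] / [5] / [8];  Q = [1] / [2] / [3] / [4] / [5]
  Insert 7 (step 6): P = [1, 7] / [3] / [4] / [5] / [8];  Q = [1, 6] / [2] / [3] / [4] / [5]
  Insert 6 (step 7): P = [1, 6] / [3, 7] / [4] / [5] / [8];  Q = [1, 6] / [2, 7] / [3] / [4] / [5]
  Insert 2 (step 8): P = [1, 2] / [3, 6] / [4, 7] / [5] / [8];  Q = [1, 6] / [2, 7] / [3, 8] / [4] / [5]
Final shape: (2, 2, 2, 1, 1).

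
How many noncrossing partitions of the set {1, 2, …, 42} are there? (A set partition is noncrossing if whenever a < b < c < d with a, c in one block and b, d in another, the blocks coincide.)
C_42 = 39044429911904443959240

These noncrossing partitions are counted by the Catalan number C_n = (1/(n + 1)) · C(2n, n). For n = 42: C_42 = (1/43) · C(84, 42) = 1678910486211891090247320/43 = 39044429911904443959240.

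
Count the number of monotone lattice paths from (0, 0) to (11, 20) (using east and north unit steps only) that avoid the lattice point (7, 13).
Number of paths = 59090715

Total paths from (0, 0) to (11, 20): C(31, 11) = 84672315. Paths through (7, 13): (paths (0, 0) → (7, 13)) × (paths (7, 13) → (11, 20)) = C(20, 7) · C(11, 4) = 77520 · 330 = 25581600. Avoidance count = 84672315 − 25581600 = 59090715.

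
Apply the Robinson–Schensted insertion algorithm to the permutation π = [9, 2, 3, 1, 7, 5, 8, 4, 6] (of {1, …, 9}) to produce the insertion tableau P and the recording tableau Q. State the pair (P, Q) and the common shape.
P = [1, 3, 4, 6] / [2, 5, 8] / [7] / [9];  Q = [1, 3, 5, 7] / [2, 6, 9] / [4] / [8];  common shape = (4, 3, 1, 1)

Row-insert the values π_1, π_2, … into P one at a time, bumping the leftmost entry strictly greater than the inserted value down to the next row. The recording tableau Q records, in position (i, j), the step at which that cell was added to P.
  Insert 9 (step 1): P = [9];  Q = [1]
  Insert 2 (step 2): P = [2] / [9];  Q = [1] / [2]
  Insert 3 (step 3): P = [2, 3] / [9];  Q = [1, 3] / [2]
  Insert 1 (step 4): P = [1, 3] / [2] / [9];  Q = [1, 3] / [2] / [4]
  Insert 7 (step 5): P = [1, 3, 7] / [2] / [9];  Q = [1, 3, 5] / [2] / [4]
  Insert 5 (step 6): P = [1, 3, 5] / [2, 7] / [9];  Q = [1, 3, 5] / [2, 6] / [4]
  Insert 8 (step 7): P = [1, 3, 5, 8] / [2, 7] / [9];  Q = [1, 3, 5, 7] / [2, 6] / [4]
  Insert 4 (step 8): P = [1, 3, 4, 8] / [2, 5] / [7] / [9];  Q = [1, 3, 5, 7] / [2, 6] / [4] / [8]
  Insert 6 (step 9): P = [1, 3, 4, 6] / [2, 5, 8] / [7] / [9];  Q = [1, 3, 5, 7] / [2, 6, 9] / [4] / [8]
Final shape: (4, 3, 1, 1).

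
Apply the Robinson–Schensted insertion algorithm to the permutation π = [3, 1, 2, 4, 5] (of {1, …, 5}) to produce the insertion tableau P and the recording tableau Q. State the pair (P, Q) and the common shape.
P = [1, 2, 4, 5] / [3];  Q = [1, 3, 4, 5] / [2];  common shape = (4, 1)

Row-insert the values π_1, π_2, … into P one at a time, bumping the leftmost entry strictly greater than the inserted value down to the next row. The recording tableau Q records, in position (i, j), the step at which that cell was added to P.
  Insert 3 (step 1): P = [3];  Q = [1]
  Insert 1 (step 2): P = [1] / [3];  Q = [1] / [2]
  Insert 2 (step 3): P = [1, 2] / [3];  Q = [1, 3] / [2]
  Insert 4 (step 4): P = [1, 2, 4] / [3];  Q = [1, 3, 4] / [2]
  Insert 5 (step 5): P = [1, 2, 4, 5] / [3];  Q = [1, 3, 4, 5] / [2]
Final shape: (4, 1).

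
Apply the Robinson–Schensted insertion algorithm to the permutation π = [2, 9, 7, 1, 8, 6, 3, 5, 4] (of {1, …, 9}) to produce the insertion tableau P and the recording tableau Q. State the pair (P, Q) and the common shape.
P = [1, 3, 4] / [2, 5, 8] / [6] / [7] / [9];  Q = [1, 2, 5] / [3, 6, 8] / [4] / [7] / [9];  common shape = (3, 3, 1, 1, 1)

Row-insert the values π_1, π_2, … into P one at a time, bumping the leftmost entry strictly greater than the inserted value down to the next row. The recording tableau Q records, in position (i, j), the step at which that cell was added to P.
  Insert 2 (step 1): P = [2];  Q = [1]
  Insert 9 (step 2): P = [2, 9];  Q = [1, 2]
  Insert 7 (step 3): P = [2, 7] / [9];  Q = [1, 2] / [3]
  Insert 1 (step 4): P = [1, 7] / [2] / [9];  Q = [1, 2] / [3] / [4]
  Insert 8 (step 5): P = [1, 7, 8] / [2] / [9];  Q = [1, 2, 5] / [3] / [4]
  Insert 6 (step 6): P = [1, 6, 8] / [2, 7] / [9];  Q = [1, 2, 5] / [3, 6] / [4]
  Insert 3 (step 7): P = [1, 3, 8] / [2, 6] / [7] / [9];  Q = [1, 2, 5] / [3, 6] / [4] / [7]
  Insert 5 (step 8): P = [1, 3, 5] / [2, 6, 8] / [7] / [9];  Q = [1, 2, 5] / [3, 6, 8] / [4] / [7]
  Insert 4 (step 9): P = [1, 3, 4] / [2, 5, 8] / [6] / [7] / [9];  Q = [1, 2, 5] / [3, 6, 8] / [4] / [7] / [9]
Final shape: (3, 3, 1, 1, 1).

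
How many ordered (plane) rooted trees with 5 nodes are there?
C_4 = 14

These ordered rooted trees are counted by the Catalan number C_n = (1/(n + 1)) · C(2n, n). For n = 4: C_4 = (1/5) · C(8, 4) = 70/5 = 14.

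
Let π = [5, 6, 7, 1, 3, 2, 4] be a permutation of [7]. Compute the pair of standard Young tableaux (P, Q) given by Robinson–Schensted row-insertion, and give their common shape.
P = [1, 2, 4] / [3, 6, 7] / [5];  Q = [1, 2, 3] / [4, 5, 7] / [6];  common shape = (3, 3, 1)

Row-insert the values π_1, π_2, … into P one at a time, bumping the leftmost entry strictly greater than the inserted value down to the next row. The recording tableau Q records, in position (i, j), the step at which that cell was added to P.
  Insert 5 (step 1): P = [5];  Q = [1]
  Insert 6 (step 2): P = [5, 6];  Q = [1, 2]
  Insert 7 (step 3): P = [5, 6, 7];  Q = [1, 2, 3]
  Insert 1 (step 4): P = [1, 6, 7] / [5];  Q = [1, 2, 3] / [4]
  Insert 3 (step 5): P = [1, 3, 7] / [5, 6];  Q = [1, 2, 3] / [4, 5]
  Insert 2 (step 6): P = [1, 2, 7] / [3, 6] / [5];  Q = [1, 2, 3] / [4, 5] / [6]
  Insert 4 (step 7): P = [1, 2, 4] / [3, 6, 7] / [5];  Q = [1, 2, 3] / [4, 5, 7] / [6]
Final shape: (3, 3, 1).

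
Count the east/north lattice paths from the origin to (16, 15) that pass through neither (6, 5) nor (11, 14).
Number of paths = 193988067

Inclusion–exclusion. Total paths: C(31, 16) = 300540195. Through P₁: C(11, 6)·C(20, 10) = 85357272. Through P₂: C(25, 11)·C(6, 5) = 26744400. Since P₁ is strictly southwest of P₂, a monotone path through both must visit P₁ then P₂; paths through both = C(11, 6)·C(14, 5)·C(6, 5) = 5549544. Avoid both = 300540195 − 85357272 − 26744400 + 5549544 = 193988067.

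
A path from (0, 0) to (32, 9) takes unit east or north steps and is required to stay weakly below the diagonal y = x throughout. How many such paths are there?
Number of paths = 254795320

By the reflection principle (André's argument), the number of monotone paths to (32, 9) with n ≤ m that never go above y = x is C(41, 32) − C(41, 33) = 350343565 − 95548245 = 254795320.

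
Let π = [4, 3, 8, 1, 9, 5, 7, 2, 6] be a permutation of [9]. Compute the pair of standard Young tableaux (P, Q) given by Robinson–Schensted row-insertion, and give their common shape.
P = [1, 2, 6] / [3, 5, 7] / [4, 8, 9];  Q = [1, 3, 5] / [2, 6, 7] / [4, 8, 9];  common shape = (3, 3, 3)

Row-insert the values π_1, π_2, … into P one at a time, bumping the leftmost entry strictly greater than the inserted value down to the next row. The recording tableau Q records, in position (i, j), the step at which that cell was added to P.
  Insert 4 (step 1): P = [4];  Q = [1]
  Insert 3 (step 2): P = [3] / [4];  Q = [1] / [2]
  Insert 8 (step 3): P = [3, 8] / [4];  Q = [1, 3] / [2]
  Insert 1 (step 4): P = [1, 8] / [3] / [4];  Q = [1, 3] / [2] / [4]
  Insert 9 (step 5): P = [1, 8, 9] / [3] / [4];  Q = [1, 3, 5] / [2] / [4]
  Insert 5 (step 6): P = [1, 5, 9] / [3, 8] / [4];  Q = [1, 3, 5] / [2, 6] / [4]
  Insert 7 (step 7): P = [1, 5, 7] / [3, 8, 9] / [4];  Q = [1, 3, 5] / [2, 6, 7] / [4]
  Insert 2 (step 8): P = [1, 2, 7] / [3, 5, 9] / [4, 8];  Q = [1, 3, 5] / [2, 6, 7] / [4, 8]
  Insert 6 (step 9): P = [1, 2, 6] / [3, 5, 7] / [4, 8, 9];  Q = [1, 3, 5] / [2, 6, 7] / [4, 8, 9]
Final shape: (3, 3, 3).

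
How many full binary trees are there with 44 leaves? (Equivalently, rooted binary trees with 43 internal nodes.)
C_43 = 150853479205085351660700

These full binary trees are counted by the Catalan number C_n = (1/(n + 1)) · C(2n, n). For n = 43: C_43 = (1/44) · C(86, 43) = 6637553085023755473070800/44 = 150853479205085351660700.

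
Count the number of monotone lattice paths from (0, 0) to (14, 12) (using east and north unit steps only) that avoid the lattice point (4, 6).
Number of paths = 7976020

Total paths from (0, 0) to (14, 12): C(26, 14) = 9657700. Paths through (4, 6): (paths (0, 0) → (4, 6)) × (paths (4, 6) → (14, 12)) = C(10, 4) · C(16, 10) = 210 · 8008 = 1681680. Avoidance count = 9657700 − 1681680 = 7976020.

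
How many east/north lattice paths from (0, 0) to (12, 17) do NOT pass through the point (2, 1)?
Number of paths = 35960730

Total paths from (0, 0) to (12, 17): C(29, 12) = 51895935. Paths through (2, 1): (paths (0, 0) → (2, 1)) × (paths (2, 1) → (12, 17)) = C(3, 2) · C(26, 10) = 3 · 5311735 = 15935205. Avoidance count = 51895935 − 15935205 = 35960730.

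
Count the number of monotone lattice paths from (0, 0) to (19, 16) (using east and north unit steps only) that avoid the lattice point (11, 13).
Number of paths = 3648065190

Total paths from (0, 0) to (19, 16): C(35, 19) = 4059928950. Paths through (11, 13): (paths (0, 0) → (11, 13)) × (paths (11, 13) → (19, 16)) = C(24, 11) · C(11, 8) = 2496144 · 165 = 411863760. Avoidance count = 4059928950 − 411863760 = 3648065190.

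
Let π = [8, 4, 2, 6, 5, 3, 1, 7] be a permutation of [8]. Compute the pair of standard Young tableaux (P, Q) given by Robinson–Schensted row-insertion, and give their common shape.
P = [1, 3, 7] / [2, 5] / [4] / [6] / [8];  Q = [1, 4, 8] / [2, 5] / [3] / [6] / [7];  common shape = (3, 2, 1, 1, 1)

Row-insert the values π_1, π_2, … into P one at a time, bumping the leftmost entry strictly greater than the inserted value down to the next row. The recording tableau Q records, in position (i, j), the step at which that cell was added to P.
  Insert 8 (step 1): P = [8];  Q = [1]
  Insert 4 (step 2): P = [4] / [8];  Q = [1] / [2]
  Insert 2 (step 3): P = [2] / [4] / [8];  Q = [1] / [2] / [3]
  Insert 6 (step 4): P = [2, 6] / [4] / [8];  Q = [1, 4] / [2] / [3]
  Insert 5 (step 5): P = [2, 5] / [4, 6] / [8];  Q = [1, 4] / [2, 5] / [3]
  Insert 3 (step 6): P = [2, 3] / [4, 5] / [6] / [8];  Q = [1, 4] / [2, 5] / [3] / [6]
  Insert 1 (step 7): P = [1, 3] / [2, 5] / [4] / [6] / [8];  Q = [1, 4] / [2, 5] / [3] / [6] / [7]
  Insert 7 (step 8): P = [1, 3, 7] / [2, 5] / [4] / [6] / [8];  Q = [1, 4, 8] / [2, 5] / [3] / [6] / [7]
Final shape: (3, 2, 1, 1, 1).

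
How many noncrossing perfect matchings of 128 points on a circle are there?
C_64 = 368479169875816659479009042713546950

These noncrossing handshakes are counted by the Catalan number C_n = (1/(n + 1)) · C(2n, n). For n = 64: C_64 = (1/65) · C(128, 64) = 23951146041928082866135587776380551750/65 = 368479169875816659479009042713546950.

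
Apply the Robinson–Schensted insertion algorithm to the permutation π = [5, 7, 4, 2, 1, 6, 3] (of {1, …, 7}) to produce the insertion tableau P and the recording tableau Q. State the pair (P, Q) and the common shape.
P = [1, 3] / [2, 6] / [4, 7] / [5];  Q = [1, 2] / [3, 6] / [4, 7] / [5];  common shape = (2, 2, 2, 1)

Row-insert the values π_1, π_2, … into P one at a time, bumping the leftmost entry strictly greater than the inserted value down to the next row. The recording tableau Q records, in position (i, j), the step at which that cell was added to P.
  Insert 5 (step 1): P = [5];  Q = [1]
  Insert 7 (step 2): P = [5, 7];  Q = [1, 2]
  Insert 4 (step 3): P = [4, 7] / [5];  Q = [1, 2] / [3]
  Insert 2 (step 4): P = [2, 7] / [4] / [5];  Q = [1, 2] / [3] / [4]
  Insert 1 (step 5): P = [1, 7] / [2] / [4] / [5];  Q = [1, 2] / [3] / [4] / [5]
  Insert 6 (step 6): P = [1, 6] / [2, 7] / [4] / [5];  Q = [1, 2] / [3, 6] / [4] / [5]
  Insert 3 (step 7): P = [1, 3] / [2, 6] / [4, 7] / [5];  Q = [1, 2] / [3, 6] / [4, 7] / [5]
Final shape: (2, 2, 2, 1).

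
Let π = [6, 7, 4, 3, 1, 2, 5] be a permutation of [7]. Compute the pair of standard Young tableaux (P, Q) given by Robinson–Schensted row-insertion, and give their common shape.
P = [1, 2, 5] / [3, 7] / [4] / [6];  Q = [1, 2, 7] / [3, 6] / [4] / [5];  common shape = (3, 2, 1, 1)

Row-insert the values π_1, π_2, … into P one at a time, bumping the leftmost entry strictly greater than the inserted value down to the next row. The recording tableau Q records, in position (i, j), the step at which that cell was added to P.
  Insert 6 (step 1): P = [6];  Q = [1]
  Insert 7 (step 2): P = [6, 7];  Q = [1, 2]
  Insert 4 (step 3): P = [4, 7] / [6];  Q = [1, 2] / [3]
  Insert 3 (step 4): P = [3, 7] / [4] / [6];  Q = [1, 2] / [3] / [4]
  Insert 1 (step 5): P = [1, 7] / [3] / [4] / [6];  Q = [1, 2] / [3] / [4] / [5]
  Insert 2 (step 6): P = [1, 2] / [3, 7] / [4] / [6];  Q = [1, 2] / [3, 6] / [4] / [5]
  Insert 5 (step 7): P = [1, 2, 5] / [3, 7] / [4] / [6];  Q = [1, 2, 7] / [3, 6] / [4] / [5]
Final shape: (3, 2, 1, 1).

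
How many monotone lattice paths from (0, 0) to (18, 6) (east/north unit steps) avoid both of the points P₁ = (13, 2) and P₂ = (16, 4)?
Number of paths = 98596

Inclusion–exclusion. Total paths: C(24, 18) = 134596. Through P₁: C(15, 13)·C(9, 5) = 13230. Through P₂: C(20, 16)·C(4, 2) = 29070. Since P₁ is strictly southwest of P₂, a monotone path through both must visit P₁ then P₂; paths through both = C(15, 13)·C(5, 3)·C(4, 2) = 6300. Avoid both = 134596 − 13230 − 29070 + 6300 = 98596.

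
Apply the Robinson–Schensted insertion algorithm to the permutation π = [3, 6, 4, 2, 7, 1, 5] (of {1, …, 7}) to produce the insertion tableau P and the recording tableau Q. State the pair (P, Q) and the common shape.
P = [1, 4, 5] / [2, 7] / [3] / [6];  Q = [1, 2, 5] / [3, 7] / [4] / [6];  common shape = (3, 2, 1, 1)

Row-insert the values π_1, π_2, … into P one at a time, bumping the leftmost entry strictly greater than the inserted value down to the next row. The recording tableau Q records, in position (i, j), the step at which that cell was added to P.
  Insert 3 (step 1): P = [3];  Q = [1]
  Insert 6 (step 2): P = [3, 6];  Q = [1, 2]
  Insert 4 (step 3): P = [3, 4] / [6];  Q = [1, 2] / [3]
  Insert 2 (step 4): P = [2, 4] / [3] / [6];  Q = [1, 2] / [3] / [4]
  Insert 7 (step 5): P = [2, 4, 7] / [3] / [6];  Q = [1, 2, 5] / [3] / [4]
  Insert 1 (step 6): P = [1, 4, 7] / [2] / [3] / [6];  Q = [1, 2, 5] / [3] / [4] / [6]
  Insert 5 (step 7): P = [1, 4, 5] / [2, 7] / [3] / [6];  Q = [1, 2, 5] / [3, 7] / [4] / [6]
Final shape: (3, 2, 1, 1).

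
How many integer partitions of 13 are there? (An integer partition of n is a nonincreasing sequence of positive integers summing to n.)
p(13) = 101

Compute p(n) via the recurrence p(n, m) = p(n, m−1) + p(n−m, m), where p(n, m) counts partitions of n with all parts ≤ m and p(n) = p(n, n). The base cases are p(0, m) = 1 and p(n, 0) = 0 for n > 0. Filling the table yields p(13) = 101. (Euler's pentagonal recurrence is an alternative.)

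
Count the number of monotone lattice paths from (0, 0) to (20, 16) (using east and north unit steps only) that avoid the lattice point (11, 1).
Number of paths = 7292182062

Total paths from (0, 0) to (20, 16): C(36, 20) = 7307872110. Paths through (11, 1): (paths (0, 0) → (11, 1)) × (paths (11, 1) → (20, 16)) = C(12, 11) · C(24, 9) = 12 · 1307504 = 15690048. Avoidance count = 7307872110 − 15690048 = 7292182062.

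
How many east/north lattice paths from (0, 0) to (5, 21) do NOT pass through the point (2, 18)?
Number of paths = 61980

Total paths from (0, 0) to (5, 21): C(26, 5) = 65780. Paths through (2, 18): (paths (0, 0) → (2, 18)) × (paths (2, 18) → (5, 21)) = C(20, 2) · C(6, 3) = 190 · 20 = 3800. Avoidance count = 65780 − 3800 = 61980.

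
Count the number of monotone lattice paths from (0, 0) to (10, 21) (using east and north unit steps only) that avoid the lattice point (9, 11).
Number of paths = 42504605

Total paths from (0, 0) to (10, 21): C(31, 10) = 44352165. Paths through (9, 11): (paths (0, 0) → (9, 11)) × (paths (9, 11) → (10, 21)) = C(20, 9) · C(11, 1) = 167960 · 11 = 1847560. Avoidance count = 44352165 − 1847560 = 42504605.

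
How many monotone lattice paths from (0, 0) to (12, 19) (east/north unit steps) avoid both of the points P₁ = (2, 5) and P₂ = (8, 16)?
Number of paths = 83289024

Inclusion–exclusion. Total paths: C(31, 12) = 141120525. Through P₁: C(7, 2)·C(24, 10) = 41186376. Through P₂: C(24, 8)·C(7, 4) = 25741485. Since P₁ is strictly southwest of P₂, a monotone path through both must visit P₁ then P₂; paths through both = C(7, 2)·C(17, 6)·C(7, 4) = 9096360. Avoid both = 141120525 − 41186376 − 25741485 + 9096360 = 83289024.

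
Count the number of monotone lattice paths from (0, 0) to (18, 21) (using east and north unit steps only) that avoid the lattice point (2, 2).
Number of paths = 37999570290

Total paths from (0, 0) to (18, 21): C(39, 18) = 62359143990. Paths through (2, 2): (paths (0, 0) → (2, 2)) × (paths (2, 2) → (18, 21)) = C(4, 2) · C(35, 16) = 6 · 4059928950 = 24359573700. Avoidance count = 62359143990 − 24359573700 = 37999570290.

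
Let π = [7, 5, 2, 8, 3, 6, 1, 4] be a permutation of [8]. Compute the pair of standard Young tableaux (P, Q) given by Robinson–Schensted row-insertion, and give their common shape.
P = [1, 3, 4] / [2, 6] / [5, 8] / [7];  Q = [1, 4, 6] / [2, 5] / [3, 8] / [7];  common shape = (3, 2, 2, 1)

Row-insert the values π_1, π_2, … into P one at a time, bumping the leftmost entry strictly greater than the inserted value down to the next row. The recording tableau Q records, in position (i, j), the step at which that cell was added to P.
  Insert 7 (step 1): P = [7];  Q = [1]
  Insert 5 (step 2): P = [5] / [7];  Q = [1] / [2]
  Insert 2 (step 3): P = [2] / [5] / [7];  Q = [1] / [2] / [3]
  Insert 8 (step 4): P = [2, 8] / [5] / [7];  Q = [1, 4] / [2] / [3]
  Insert 3 (step 5): P = [2, 3] / [5, 8] / [7];  Q = [1, 4] / [2, 5] / [3]
  Insert 6 (step 6): P = [2, 3, 6] / [5, 8] / [7];  Q = [1, 4, 6] / [2, 5] / [3]
  Insert 1 (step 7): P = [1, 3, 6] / [2, 8] / [5] / [7];  Q = [1, 4, 6] / [2, 5] / [3] / [7]
  Insert 4 (step 8): P = [1, 3, 4] / [2, 6] / [5, 8] / [7];  Q = [1, 4, 6] / [2, 5] / [3, 8] / [7]
Final shape: (3, 2, 2, 1).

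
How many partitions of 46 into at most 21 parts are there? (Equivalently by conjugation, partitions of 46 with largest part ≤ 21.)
p(46, parts ≤ 21) = 98222

Use the recurrence p(n, m) = p(n, m−1) + p(n−m, m): either the largest part is < m (count p(n, m−1)) or the largest part is exactly m (remove one copy of m, count p(n−m, m)). With p(0, ·) = 1 this gives p(46, parts ≤ 21) = 98222. (By conjugating Young diagrams, this also counts partitions of 46 into at most 21 parts.)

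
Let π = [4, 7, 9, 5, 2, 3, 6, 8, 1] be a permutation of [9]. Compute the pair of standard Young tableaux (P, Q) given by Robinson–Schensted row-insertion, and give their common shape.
P = [1, 3, 6, 8] / [2, 5, 9] / [4] / [7];  Q = [1, 2, 3, 8] / [4, 6, 7] / [5] / [9];  common shape = (4, 3, 1, 1)

Row-insert the values π_1, π_2, … into P one at a time, bumping the leftmost entry strictly greater than the inserted value down to the next row. The recording tableau Q records, in position (i, j), the step at which that cell was added to P.
  Insert 4 (step 1): P = [4];  Q = [1]
  Insert 7 (step 2): P = [4, 7];  Q = [1, 2]
  Insert 9 (step 3): P = [4, 7, 9];  Q = [1, 2, 3]
  Insert 5 (step 4): P = [4, 5, 9] / [7];  Q = [1, 2, 3] / [4]
  Insert 2 (step 5): P = [2, 5, 9] / [4] / [7];  Q = [1, 2, 3] / [4] / [5]
  Insert 3 (step 6): P = [2, 3, 9] / [4, 5] / [7];  Q = [1, 2, 3] / [4, 6] / [5]
  Insert 6 (step 7): P = [2, 3, 6] / [4, 5, 9] / [7];  Q = [1, 2, 3] / [4, 6, 7] / [5]
  Insert 8 (step 8): P = [2, 3, 6, 8] / [4, 5, 9] / [7];  Q = [1, 2, 3, 8] / [4, 6, 7] / [5]
  Insert 1 (step 9): P = [1, 3, 6, 8] / [2, 5, 9] / [4] / [7];  Q = [1, 2, 3, 8] / [4, 6, 7] / [5] / [9]
Final shape: (4, 3, 1, 1).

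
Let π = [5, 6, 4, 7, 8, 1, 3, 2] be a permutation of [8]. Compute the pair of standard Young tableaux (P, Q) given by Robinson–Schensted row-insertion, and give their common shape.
P = [1, 2, 7, 8] / [3, 6] / [4] / [5];  Q = [1, 2, 4, 5] / [3, 7] / [6] / [8];  common shape = (4, 2, 1, 1)

Row-insert the values π_1, π_2, … into P one at a time, bumping the leftmost entry strictly greater than the inserted value down to the next row. The recording tableau Q records, in position (i, j), the step at which that cell was added to P.
  Insert 5 (step 1): P = [5];  Q = [1]
  Insert 6 (step 2): P = [5, 6];  Q = [1, 2]
  Insert 4 (step 3): P = [4, 6] / [5];  Q = [1, 2] / [3]
  Insert 7 (step 4): P = [4, 6, 7] / [5];  Q = [1, 2, 4] / [3]
  Insert 8 (step 5): P = [4, 6, 7, 8] / [5];  Q = [1, 2, 4, 5] / [3]
  Insert 1 (step 6): P = [1, 6, 7, 8] / [4] / [5];  Q = [1, 2, 4, 5] / [3] / [6]
  Insert 3 (step 7): P = [1, 3, 7, 8] / [4, 6] / [5];  Q = [1, 2, 4, 5] / [3, 7] / [6]
  Insert 2 (step 8): P = [1, 2, 7, 8] / [3, 6] / [4] / [5];  Q = [1, 2, 4, 5] / [3, 7] / [6] / [8]
Final shape: (4, 2, 1, 1).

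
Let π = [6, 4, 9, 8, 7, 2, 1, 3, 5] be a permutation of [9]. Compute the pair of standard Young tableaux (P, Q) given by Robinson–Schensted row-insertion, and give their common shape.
P = [1, 3, 5] / [2, 7] / [4, 8] / [6] / [9];  Q = [1, 3, 9] / [2, 4] / [5, 8] / [6] / [7];  common shape = (3, 2, 2, 1, 1)

Row-insert the values π_1, π_2, … into P one at a time, bumping the leftmost entry strictly greater than the inserted value down to the next row. The recording tableau Q records, in position (i, j), the step at which that cell was added to P.
  Insert 6 (step 1): P = [6];  Q = [1]
  Insert 4 (step 2): P = [4] / [6];  Q = [1] / [2]
  Insert 9 (step 3): P = [4, 9] / [6];  Q = [1, 3] / [2]
  Insert 8 (step 4): P = [4, 8] / [6, 9];  Q = [1, 3] / [2, 4]
  Insert 7 (step 5): P = [4, 7] / [6, 8] / [9];  Q = [1, 3] / [2, 4] / [5]
  Insert 2 (step 6): P = [2, 7] / [4, 8] / [6] / [9];  Q = [1, 3] / [2, 4] / [5] / [6]
  Insert 1 (step 7): P = [1, 7] / [2, 8] / [4] / [6] / [9];  Q = [1, 3] / [2, 4] / [5] / [6] / [7]
  Insert 3 (step 8): P = [1, 3] / [2, 7] / [4, 8] / [6] / [9];  Q = [1, 3] / [2, 4] / [5, 8] / [6] / [7]
  Insert 5 (step 9): P = [1, 3, 5] / [2, 7] / [4, 8] / [6] / [9];  Q = [1, 3, 9] / [2, 4] / [5, 8] / [6] / [7]
Final shape: (3, 2, 2, 1, 1).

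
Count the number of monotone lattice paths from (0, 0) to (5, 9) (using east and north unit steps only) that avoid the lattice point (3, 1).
Number of paths = 1822

Total paths from (0, 0) to (5, 9): C(14, 5) = 2002. Paths through (3, 1): (paths (0, 0) → (3, 1)) × (paths (3, 1) → (5, 9)) = C(4, 3) · C(10, 2) = 4 · 45 = 180. Avoidance count = 2002 − 180 = 1822.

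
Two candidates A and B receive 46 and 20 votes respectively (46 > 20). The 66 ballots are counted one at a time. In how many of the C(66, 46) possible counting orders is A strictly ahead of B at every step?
Strict-lead orderings = 16018036991633040

Total orderings of the 66 votes with 46 for A: C(66, 46) = 40661170824914640. By the Bertrand ballot formula (Cycle Lemma / reflection principle), the number of orderings in which A is strictly ahead of B throughout is (p − q)/(p + q) · C(p + q, p) = (46 − 20)/(46 + 20) · 40661170824914640 = 16018036991633040.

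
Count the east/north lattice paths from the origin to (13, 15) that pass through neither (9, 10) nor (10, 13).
Number of paths = 18056992

Inclusion–exclusion. Total paths: C(28, 13) = 37442160. Through P₁: C(19, 9)·C(9, 4) = 11639628. Through P₂: C(23, 10)·C(5, 3) = 11440660. Since P₁ is strictly southwest of P₂, a monotone path through both must visit P₁ then P₂; paths through both = C(19, 9)·C(4, 1)·C(5, 3) = 3695120. Avoid both = 37442160 − 11639628 − 11440660 + 3695120 = 18056992.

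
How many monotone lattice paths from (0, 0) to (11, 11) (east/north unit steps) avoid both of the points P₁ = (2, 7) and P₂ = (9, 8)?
Number of paths = 439472

Inclusion–exclusion. Total paths: C(22, 11) = 705432. Through P₁: C(9, 2)·C(13, 9) = 25740. Through P₂: C(17, 9)·C(5, 2) = 243100. Since P₁ is strictly southwest of P₂, a monotone path through both must visit P₁ then P₂; paths through both = C(9, 2)·C(8, 7)·C(5, 2) = 2880. Avoid both = 705432 − 25740 − 243100 + 2880 = 439472.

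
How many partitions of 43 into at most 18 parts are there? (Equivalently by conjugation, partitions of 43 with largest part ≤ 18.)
p(43, parts ≤ 18) = 55940

Use the recurrence p(n, m) = p(n, m−1) + p(n−m, m): either the largest part is < m (count p(n, m−1)) or the largest part is exactly m (remove one copy of m, count p(n−m, m)). With p(0, ·) = 1 this gives p(43, parts ≤ 18) = 55940. (By conjugating Young diagrams, this also counts partitions of 43 into at most 18 parts.)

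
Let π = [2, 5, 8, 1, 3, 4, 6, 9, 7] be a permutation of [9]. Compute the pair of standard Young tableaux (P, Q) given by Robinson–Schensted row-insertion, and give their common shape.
P = [1, 3, 4, 6, 7] / [2, 5, 8, 9];  Q = [1, 2, 3, 7, 8] / [4, 5, 6, 9];  common shape = (5, 4)

Row-insert the values π_1, π_2, … into P one at a time, bumping the leftmost entry strictly greater than the inserted value down to the next row. The recording tableau Q records, in position (i, j), the step at which that cell was added to P.
  Insert 2 (step 1): P = [2];  Q = [1]
  Insert 5 (step 2): P = [2, 5];  Q = [1, 2]
  Insert 8 (step 3): P = [2, 5, 8];  Q = [1, 2, 3]
  Insert 1 (step 4): P = [1, 5, 8] / [2];  Q = [1, 2, 3] / [4]
  Insert 3 (step 5): P = [1, 3, 8] / [2, 5];  Q = [1, 2, 3] / [4, 5]
  Insert 4 (step 6): P = [1, 3, 4] / [2, 5, 8];  Q = [1, 2, 3] / [4, 5, 6]
  Insert 6 (step 7): P = [1, 3, 4, 6] / [2, 5, 8];  Q = [1, 2, 3, 7] / [4, 5, 6]
  Insert 9 (step 8): P = [1, 3, 4, 6, 9] / [2, 5, 8];  Q = [1, 2, 3, 7, 8] / [4, 5, 6]
  Insert 7 (step 9): P = [1, 3, 4, 6, 7] / [2, 5, 8, 9];  Q = [1, 2, 3, 7, 8] / [4, 5, 6, 9]
Final shape: (5, 4).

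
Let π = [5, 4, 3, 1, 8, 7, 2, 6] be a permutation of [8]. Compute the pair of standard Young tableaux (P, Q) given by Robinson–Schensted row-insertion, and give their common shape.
P = [1, 2, 6] / [3, 7] / [4, 8] / [5];  Q = [1, 5, 8] / [2, 6] / [3, 7] / [4];  common shape = (3, 2, 2, 1)

Row-insert the values π_1, π_2, … into P one at a time, bumping the leftmost entry strictly greater than the inserted value down to the next row. The recording tableau Q records, in position (i, j), the step at which that cell was added to P.
  Insert 5 (step 1): P = [5];  Q = [1]
  Insert 4 (step 2): P = [4] / [5];  Q = [1] / [2]
  Insert 3 (step 3): P = [3] / [4] / [5];  Q = [1] / [2] / [3]
  Insert 1 (step 4): P = [1] / [3] / [4] / [5];  Q = [1] / [2] / [3] / [4]
  Insert 8 (step 5): P = [1, 8] / [3] / [4] / [5];  Q = [1, 5] / [2] / [3] / [4]
  Insert 7 (step 6): P = [1, 7] / [3, 8] / [4] / [5];  Q = [1, 5] / [2, 6] / [3] / [4]
  Insert 2 (step 7): P = [1, 2] / [3, 7] / [4, 8] / [5];  Q = [1, 5] / [2, 6] / [3, 7] / [4]
  Insert 6 (step 8): P = [1, 2, 6] / [3, 7] / [4, 8] / [5];  Q = [1, 5, 8] / [2, 6] / [3, 7] / [4]
Final shape: (3, 2, 2, 1).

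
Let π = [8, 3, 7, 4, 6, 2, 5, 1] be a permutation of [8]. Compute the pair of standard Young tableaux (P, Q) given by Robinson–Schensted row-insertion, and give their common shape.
P = [1, 4, 5] / [2, 6] / [3] / [7] / [8];  Q = [1, 3, 5] / [2, 7] / [4] / [6] / [8];  common shape = (3, 2, 1, 1, 1)

Row-insert the values π_1, π_2, … into P one at a time, bumping the leftmost entry strictly greater than the inserted value down to the next row. The recording tableau Q records, in position (i, j), the step at which that cell was added to P.
  Insert 8 (step 1): P = [8];  Q = [1]
  Insert 3 (step 2): P = [3] / [8];  Q = [1] / [2]
  Insert 7 (step 3): P = [3, 7] / [8];  Q = [1, 3] / [2]
  Insert 4 (step 4): P = [3, 4] / [7] / [8];  Q = [1, 3] / [2] / [4]
  Insert 6 (step 5): P = [3, 4, 6] / [7] / [8];  Q = [1, 3, 5] / [2] / [4]
  Insert 2 (step 6): P = [2, 4, 6] / [3] / [7] / [8];  Q = [1, 3, 5] / [2] / [4] / [6]
  Insert 5 (step 7): P = [2, 4, 5] / [3, 6] / [7] / [8];  Q = [1, 3, 5] / [2, 7] / [4] / [6]
  Insert 1 (step 8): P = [1, 4, 5] / [2, 6] / [3] / [7] / [8];  Q = [1, 3, 5] / [2, 7] / [4] / [6] / [8]
Final shape: (3, 2, 1, 1, 1).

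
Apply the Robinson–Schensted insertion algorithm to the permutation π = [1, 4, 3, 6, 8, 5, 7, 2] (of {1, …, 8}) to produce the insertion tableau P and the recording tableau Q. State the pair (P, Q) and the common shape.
P = [1, 2, 5, 7] / [3, 6, 8] / [4];  Q = [1, 2, 4, 5] / [3, 6, 7] / [8];  common shape = (4, 3, 1)

Row-insert the values π_1, π_2, … into P one at a time, bumping the leftmost entry strictly greater than the inserted value down to the next row. The recording tableau Q records, in position (i, j), the step at which that cell was added to P.
  Insert 1 (step 1): P = [1];  Q = [1]
  Insert 4 (step 2): P = [1, 4];  Q = [1, 2]
  Insert 3 (step 3): P = [1, 3] / [4];  Q = [1, 2] / [3]
  Insert 6 (step 4): P = [1, 3, 6] / [4];  Q = [1, 2, 4] / [3]
  Insert 8 (step 5): P = [1, 3, 6, 8] / [4];  Q = [1, 2, 4, 5] / [3]
  Insert 5 (step 6): P = [1, 3, 5, 8] / [4, 6];  Q = [1, 2, 4, 5] / [3, 6]
  Insert 7 (step 7): P = [1, 3, 5, 7] / [4, 6, 8];  Q = [1, 2, 4, 5] / [3, 6, 7]
  Insert 2 (step 8): P = [1, 2, 5, 7] / [3, 6, 8] / [4];  Q = [1, 2, 4, 5] / [3, 6, 7] / [8]
Final shape: (4, 3, 1).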